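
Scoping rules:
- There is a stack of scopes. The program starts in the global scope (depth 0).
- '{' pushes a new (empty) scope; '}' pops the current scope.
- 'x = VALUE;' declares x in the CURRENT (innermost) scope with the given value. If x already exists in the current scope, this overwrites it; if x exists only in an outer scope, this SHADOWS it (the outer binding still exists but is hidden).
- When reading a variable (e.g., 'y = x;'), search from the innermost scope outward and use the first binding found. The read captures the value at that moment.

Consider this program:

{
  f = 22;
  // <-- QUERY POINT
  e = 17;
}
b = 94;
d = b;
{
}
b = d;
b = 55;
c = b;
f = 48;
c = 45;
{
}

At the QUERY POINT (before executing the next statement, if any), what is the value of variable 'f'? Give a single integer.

Answer: 22

Derivation:
Step 1: enter scope (depth=1)
Step 2: declare f=22 at depth 1
Visible at query point: f=22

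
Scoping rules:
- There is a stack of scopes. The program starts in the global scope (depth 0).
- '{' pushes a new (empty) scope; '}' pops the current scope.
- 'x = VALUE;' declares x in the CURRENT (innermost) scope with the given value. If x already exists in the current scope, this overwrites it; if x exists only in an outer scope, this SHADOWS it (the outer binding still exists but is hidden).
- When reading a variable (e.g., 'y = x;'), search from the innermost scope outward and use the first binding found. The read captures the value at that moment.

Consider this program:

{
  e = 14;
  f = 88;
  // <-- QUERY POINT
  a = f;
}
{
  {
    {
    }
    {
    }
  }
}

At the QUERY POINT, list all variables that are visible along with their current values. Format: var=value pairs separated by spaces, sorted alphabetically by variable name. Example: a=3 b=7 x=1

Step 1: enter scope (depth=1)
Step 2: declare e=14 at depth 1
Step 3: declare f=88 at depth 1
Visible at query point: e=14 f=88

Answer: e=14 f=88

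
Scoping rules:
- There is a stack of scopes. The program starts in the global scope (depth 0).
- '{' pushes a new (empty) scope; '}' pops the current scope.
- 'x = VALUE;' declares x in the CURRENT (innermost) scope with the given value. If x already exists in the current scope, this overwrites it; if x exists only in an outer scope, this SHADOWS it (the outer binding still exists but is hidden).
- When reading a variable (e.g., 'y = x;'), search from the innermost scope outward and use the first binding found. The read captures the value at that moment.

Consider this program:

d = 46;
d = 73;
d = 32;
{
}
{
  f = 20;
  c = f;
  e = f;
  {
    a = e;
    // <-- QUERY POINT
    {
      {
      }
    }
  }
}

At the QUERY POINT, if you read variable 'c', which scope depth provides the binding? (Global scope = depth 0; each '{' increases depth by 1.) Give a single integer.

Answer: 1

Derivation:
Step 1: declare d=46 at depth 0
Step 2: declare d=73 at depth 0
Step 3: declare d=32 at depth 0
Step 4: enter scope (depth=1)
Step 5: exit scope (depth=0)
Step 6: enter scope (depth=1)
Step 7: declare f=20 at depth 1
Step 8: declare c=(read f)=20 at depth 1
Step 9: declare e=(read f)=20 at depth 1
Step 10: enter scope (depth=2)
Step 11: declare a=(read e)=20 at depth 2
Visible at query point: a=20 c=20 d=32 e=20 f=20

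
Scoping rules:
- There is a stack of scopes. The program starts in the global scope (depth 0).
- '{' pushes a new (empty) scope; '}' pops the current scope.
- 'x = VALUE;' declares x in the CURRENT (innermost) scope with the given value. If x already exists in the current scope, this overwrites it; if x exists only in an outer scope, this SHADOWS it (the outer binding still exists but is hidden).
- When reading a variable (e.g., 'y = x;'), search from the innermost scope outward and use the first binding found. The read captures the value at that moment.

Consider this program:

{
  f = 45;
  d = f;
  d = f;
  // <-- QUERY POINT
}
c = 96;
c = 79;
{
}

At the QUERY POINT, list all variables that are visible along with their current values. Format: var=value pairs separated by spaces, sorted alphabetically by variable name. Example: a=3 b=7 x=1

Answer: d=45 f=45

Derivation:
Step 1: enter scope (depth=1)
Step 2: declare f=45 at depth 1
Step 3: declare d=(read f)=45 at depth 1
Step 4: declare d=(read f)=45 at depth 1
Visible at query point: d=45 f=45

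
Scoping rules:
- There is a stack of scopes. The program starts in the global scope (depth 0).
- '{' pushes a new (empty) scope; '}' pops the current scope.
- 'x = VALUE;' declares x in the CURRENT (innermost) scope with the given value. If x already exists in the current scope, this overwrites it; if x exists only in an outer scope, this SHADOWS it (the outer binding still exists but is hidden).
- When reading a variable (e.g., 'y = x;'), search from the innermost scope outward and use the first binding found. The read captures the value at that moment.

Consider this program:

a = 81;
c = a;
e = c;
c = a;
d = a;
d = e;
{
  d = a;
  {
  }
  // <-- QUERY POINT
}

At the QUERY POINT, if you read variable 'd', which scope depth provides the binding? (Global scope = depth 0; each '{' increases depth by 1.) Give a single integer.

Step 1: declare a=81 at depth 0
Step 2: declare c=(read a)=81 at depth 0
Step 3: declare e=(read c)=81 at depth 0
Step 4: declare c=(read a)=81 at depth 0
Step 5: declare d=(read a)=81 at depth 0
Step 6: declare d=(read e)=81 at depth 0
Step 7: enter scope (depth=1)
Step 8: declare d=(read a)=81 at depth 1
Step 9: enter scope (depth=2)
Step 10: exit scope (depth=1)
Visible at query point: a=81 c=81 d=81 e=81

Answer: 1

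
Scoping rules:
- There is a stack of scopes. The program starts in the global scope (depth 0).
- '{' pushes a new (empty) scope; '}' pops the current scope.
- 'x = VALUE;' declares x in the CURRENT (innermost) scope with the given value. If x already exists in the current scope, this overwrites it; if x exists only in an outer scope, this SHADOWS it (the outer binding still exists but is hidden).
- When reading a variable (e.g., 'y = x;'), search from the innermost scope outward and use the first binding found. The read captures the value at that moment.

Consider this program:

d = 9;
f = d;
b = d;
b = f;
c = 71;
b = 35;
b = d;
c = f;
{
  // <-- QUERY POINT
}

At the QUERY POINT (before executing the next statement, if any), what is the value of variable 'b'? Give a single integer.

Answer: 9

Derivation:
Step 1: declare d=9 at depth 0
Step 2: declare f=(read d)=9 at depth 0
Step 3: declare b=(read d)=9 at depth 0
Step 4: declare b=(read f)=9 at depth 0
Step 5: declare c=71 at depth 0
Step 6: declare b=35 at depth 0
Step 7: declare b=(read d)=9 at depth 0
Step 8: declare c=(read f)=9 at depth 0
Step 9: enter scope (depth=1)
Visible at query point: b=9 c=9 d=9 f=9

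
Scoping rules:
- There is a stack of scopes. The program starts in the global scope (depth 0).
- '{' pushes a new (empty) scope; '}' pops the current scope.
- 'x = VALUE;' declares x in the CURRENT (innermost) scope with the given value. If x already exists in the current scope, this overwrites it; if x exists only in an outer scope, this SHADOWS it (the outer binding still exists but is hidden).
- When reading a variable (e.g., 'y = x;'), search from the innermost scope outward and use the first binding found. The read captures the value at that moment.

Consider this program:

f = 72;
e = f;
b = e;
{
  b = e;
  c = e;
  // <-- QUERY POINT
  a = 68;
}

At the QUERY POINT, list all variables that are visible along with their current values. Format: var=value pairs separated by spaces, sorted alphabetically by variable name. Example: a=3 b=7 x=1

Answer: b=72 c=72 e=72 f=72

Derivation:
Step 1: declare f=72 at depth 0
Step 2: declare e=(read f)=72 at depth 0
Step 3: declare b=(read e)=72 at depth 0
Step 4: enter scope (depth=1)
Step 5: declare b=(read e)=72 at depth 1
Step 6: declare c=(read e)=72 at depth 1
Visible at query point: b=72 c=72 e=72 f=72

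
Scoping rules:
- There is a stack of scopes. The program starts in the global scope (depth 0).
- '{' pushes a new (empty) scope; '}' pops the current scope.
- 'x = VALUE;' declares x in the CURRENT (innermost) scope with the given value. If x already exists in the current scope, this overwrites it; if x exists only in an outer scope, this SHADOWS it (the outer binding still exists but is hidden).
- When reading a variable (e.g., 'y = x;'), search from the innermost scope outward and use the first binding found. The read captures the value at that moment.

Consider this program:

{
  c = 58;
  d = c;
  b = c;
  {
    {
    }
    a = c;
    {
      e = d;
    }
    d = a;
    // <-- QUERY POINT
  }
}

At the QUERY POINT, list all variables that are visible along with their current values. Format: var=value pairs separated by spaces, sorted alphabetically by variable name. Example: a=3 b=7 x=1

Step 1: enter scope (depth=1)
Step 2: declare c=58 at depth 1
Step 3: declare d=(read c)=58 at depth 1
Step 4: declare b=(read c)=58 at depth 1
Step 5: enter scope (depth=2)
Step 6: enter scope (depth=3)
Step 7: exit scope (depth=2)
Step 8: declare a=(read c)=58 at depth 2
Step 9: enter scope (depth=3)
Step 10: declare e=(read d)=58 at depth 3
Step 11: exit scope (depth=2)
Step 12: declare d=(read a)=58 at depth 2
Visible at query point: a=58 b=58 c=58 d=58

Answer: a=58 b=58 c=58 d=58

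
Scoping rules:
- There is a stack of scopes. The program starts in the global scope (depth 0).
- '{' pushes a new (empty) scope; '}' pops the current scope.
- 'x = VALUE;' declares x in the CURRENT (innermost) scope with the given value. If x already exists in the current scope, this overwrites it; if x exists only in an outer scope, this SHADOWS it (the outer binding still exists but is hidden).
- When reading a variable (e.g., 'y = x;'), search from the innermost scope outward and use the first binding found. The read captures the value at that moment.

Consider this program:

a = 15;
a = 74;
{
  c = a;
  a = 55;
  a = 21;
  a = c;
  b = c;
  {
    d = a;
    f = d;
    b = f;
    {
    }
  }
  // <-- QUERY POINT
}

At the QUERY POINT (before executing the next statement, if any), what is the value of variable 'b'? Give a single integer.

Step 1: declare a=15 at depth 0
Step 2: declare a=74 at depth 0
Step 3: enter scope (depth=1)
Step 4: declare c=(read a)=74 at depth 1
Step 5: declare a=55 at depth 1
Step 6: declare a=21 at depth 1
Step 7: declare a=(read c)=74 at depth 1
Step 8: declare b=(read c)=74 at depth 1
Step 9: enter scope (depth=2)
Step 10: declare d=(read a)=74 at depth 2
Step 11: declare f=(read d)=74 at depth 2
Step 12: declare b=(read f)=74 at depth 2
Step 13: enter scope (depth=3)
Step 14: exit scope (depth=2)
Step 15: exit scope (depth=1)
Visible at query point: a=74 b=74 c=74

Answer: 74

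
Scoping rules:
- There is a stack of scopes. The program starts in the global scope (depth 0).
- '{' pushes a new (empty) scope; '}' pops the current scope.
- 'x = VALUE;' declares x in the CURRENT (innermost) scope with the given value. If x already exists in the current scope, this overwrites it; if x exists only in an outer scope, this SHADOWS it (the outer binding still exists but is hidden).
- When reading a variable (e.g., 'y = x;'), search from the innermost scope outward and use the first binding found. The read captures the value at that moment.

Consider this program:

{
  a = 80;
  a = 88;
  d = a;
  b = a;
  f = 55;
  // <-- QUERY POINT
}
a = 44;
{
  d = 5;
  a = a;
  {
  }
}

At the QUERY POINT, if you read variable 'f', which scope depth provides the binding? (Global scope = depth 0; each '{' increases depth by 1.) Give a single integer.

Step 1: enter scope (depth=1)
Step 2: declare a=80 at depth 1
Step 3: declare a=88 at depth 1
Step 4: declare d=(read a)=88 at depth 1
Step 5: declare b=(read a)=88 at depth 1
Step 6: declare f=55 at depth 1
Visible at query point: a=88 b=88 d=88 f=55

Answer: 1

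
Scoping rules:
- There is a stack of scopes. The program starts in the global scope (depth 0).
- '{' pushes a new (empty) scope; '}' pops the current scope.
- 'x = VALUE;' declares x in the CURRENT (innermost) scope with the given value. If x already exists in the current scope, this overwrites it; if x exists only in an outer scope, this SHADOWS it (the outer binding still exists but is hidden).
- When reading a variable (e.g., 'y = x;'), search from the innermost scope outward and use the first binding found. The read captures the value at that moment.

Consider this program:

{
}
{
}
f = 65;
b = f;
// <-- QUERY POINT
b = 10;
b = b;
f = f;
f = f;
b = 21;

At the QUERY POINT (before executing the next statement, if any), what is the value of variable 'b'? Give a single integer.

Step 1: enter scope (depth=1)
Step 2: exit scope (depth=0)
Step 3: enter scope (depth=1)
Step 4: exit scope (depth=0)
Step 5: declare f=65 at depth 0
Step 6: declare b=(read f)=65 at depth 0
Visible at query point: b=65 f=65

Answer: 65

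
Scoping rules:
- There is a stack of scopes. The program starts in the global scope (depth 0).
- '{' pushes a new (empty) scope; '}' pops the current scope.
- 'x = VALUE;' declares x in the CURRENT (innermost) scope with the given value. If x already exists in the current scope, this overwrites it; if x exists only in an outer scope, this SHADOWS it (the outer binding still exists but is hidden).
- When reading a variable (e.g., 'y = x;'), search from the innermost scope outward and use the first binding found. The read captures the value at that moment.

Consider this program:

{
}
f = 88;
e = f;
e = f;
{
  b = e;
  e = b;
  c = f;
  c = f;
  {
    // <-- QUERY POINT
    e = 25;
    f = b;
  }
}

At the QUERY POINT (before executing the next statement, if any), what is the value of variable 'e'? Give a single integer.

Step 1: enter scope (depth=1)
Step 2: exit scope (depth=0)
Step 3: declare f=88 at depth 0
Step 4: declare e=(read f)=88 at depth 0
Step 5: declare e=(read f)=88 at depth 0
Step 6: enter scope (depth=1)
Step 7: declare b=(read e)=88 at depth 1
Step 8: declare e=(read b)=88 at depth 1
Step 9: declare c=(read f)=88 at depth 1
Step 10: declare c=(read f)=88 at depth 1
Step 11: enter scope (depth=2)
Visible at query point: b=88 c=88 e=88 f=88

Answer: 88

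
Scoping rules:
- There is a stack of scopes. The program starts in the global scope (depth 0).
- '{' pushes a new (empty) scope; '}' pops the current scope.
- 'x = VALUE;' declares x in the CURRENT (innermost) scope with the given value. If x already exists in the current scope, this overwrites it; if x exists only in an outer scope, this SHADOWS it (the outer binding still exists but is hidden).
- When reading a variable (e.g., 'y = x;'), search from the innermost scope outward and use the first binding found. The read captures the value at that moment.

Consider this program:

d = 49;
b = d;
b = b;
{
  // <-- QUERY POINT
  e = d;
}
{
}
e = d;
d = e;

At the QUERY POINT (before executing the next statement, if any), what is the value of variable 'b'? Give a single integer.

Answer: 49

Derivation:
Step 1: declare d=49 at depth 0
Step 2: declare b=(read d)=49 at depth 0
Step 3: declare b=(read b)=49 at depth 0
Step 4: enter scope (depth=1)
Visible at query point: b=49 d=49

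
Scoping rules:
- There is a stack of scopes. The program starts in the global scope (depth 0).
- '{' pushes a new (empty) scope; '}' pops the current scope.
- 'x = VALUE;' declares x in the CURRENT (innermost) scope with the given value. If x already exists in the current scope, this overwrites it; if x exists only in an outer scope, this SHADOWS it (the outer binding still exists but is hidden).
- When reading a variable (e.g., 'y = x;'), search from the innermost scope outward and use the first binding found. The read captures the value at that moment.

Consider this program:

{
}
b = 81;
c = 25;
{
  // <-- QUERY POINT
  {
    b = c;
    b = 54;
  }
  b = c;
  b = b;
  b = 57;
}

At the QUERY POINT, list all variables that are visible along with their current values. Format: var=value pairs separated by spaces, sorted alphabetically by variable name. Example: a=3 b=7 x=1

Step 1: enter scope (depth=1)
Step 2: exit scope (depth=0)
Step 3: declare b=81 at depth 0
Step 4: declare c=25 at depth 0
Step 5: enter scope (depth=1)
Visible at query point: b=81 c=25

Answer: b=81 c=25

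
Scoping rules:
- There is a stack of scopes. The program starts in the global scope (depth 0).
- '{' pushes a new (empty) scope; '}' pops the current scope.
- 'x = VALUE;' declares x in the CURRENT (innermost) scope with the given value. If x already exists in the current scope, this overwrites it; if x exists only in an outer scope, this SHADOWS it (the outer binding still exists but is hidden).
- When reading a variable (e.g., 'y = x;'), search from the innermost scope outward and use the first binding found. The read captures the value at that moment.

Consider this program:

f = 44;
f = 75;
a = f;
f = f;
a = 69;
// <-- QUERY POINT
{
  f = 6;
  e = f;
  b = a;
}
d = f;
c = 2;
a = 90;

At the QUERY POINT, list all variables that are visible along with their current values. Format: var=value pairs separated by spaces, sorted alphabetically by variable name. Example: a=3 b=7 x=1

Answer: a=69 f=75

Derivation:
Step 1: declare f=44 at depth 0
Step 2: declare f=75 at depth 0
Step 3: declare a=(read f)=75 at depth 0
Step 4: declare f=(read f)=75 at depth 0
Step 5: declare a=69 at depth 0
Visible at query point: a=69 f=75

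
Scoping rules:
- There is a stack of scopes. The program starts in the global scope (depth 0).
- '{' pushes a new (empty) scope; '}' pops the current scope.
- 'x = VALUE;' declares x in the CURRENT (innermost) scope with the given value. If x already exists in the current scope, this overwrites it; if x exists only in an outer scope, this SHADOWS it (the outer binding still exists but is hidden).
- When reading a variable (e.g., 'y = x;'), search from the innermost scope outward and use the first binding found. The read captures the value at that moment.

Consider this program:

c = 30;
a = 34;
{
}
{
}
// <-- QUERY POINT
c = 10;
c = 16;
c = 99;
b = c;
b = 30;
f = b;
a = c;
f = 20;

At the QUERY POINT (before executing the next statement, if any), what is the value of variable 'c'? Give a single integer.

Answer: 30

Derivation:
Step 1: declare c=30 at depth 0
Step 2: declare a=34 at depth 0
Step 3: enter scope (depth=1)
Step 4: exit scope (depth=0)
Step 5: enter scope (depth=1)
Step 6: exit scope (depth=0)
Visible at query point: a=34 c=30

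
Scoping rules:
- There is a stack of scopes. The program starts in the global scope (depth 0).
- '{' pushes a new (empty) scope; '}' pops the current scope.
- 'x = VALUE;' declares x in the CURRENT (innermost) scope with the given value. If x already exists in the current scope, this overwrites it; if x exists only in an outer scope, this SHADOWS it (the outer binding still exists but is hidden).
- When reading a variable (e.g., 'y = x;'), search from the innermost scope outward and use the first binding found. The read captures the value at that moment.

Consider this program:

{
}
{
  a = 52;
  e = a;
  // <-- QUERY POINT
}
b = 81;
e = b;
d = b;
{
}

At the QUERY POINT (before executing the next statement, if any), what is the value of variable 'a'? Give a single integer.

Step 1: enter scope (depth=1)
Step 2: exit scope (depth=0)
Step 3: enter scope (depth=1)
Step 4: declare a=52 at depth 1
Step 5: declare e=(read a)=52 at depth 1
Visible at query point: a=52 e=52

Answer: 52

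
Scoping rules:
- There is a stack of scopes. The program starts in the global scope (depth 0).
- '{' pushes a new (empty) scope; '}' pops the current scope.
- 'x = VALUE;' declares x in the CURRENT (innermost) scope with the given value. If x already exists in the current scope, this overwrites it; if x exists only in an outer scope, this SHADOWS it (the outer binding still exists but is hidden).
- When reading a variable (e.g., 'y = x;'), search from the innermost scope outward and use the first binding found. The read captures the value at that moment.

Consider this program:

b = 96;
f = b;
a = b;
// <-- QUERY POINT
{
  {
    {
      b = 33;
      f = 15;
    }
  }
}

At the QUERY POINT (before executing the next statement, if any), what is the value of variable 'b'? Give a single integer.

Step 1: declare b=96 at depth 0
Step 2: declare f=(read b)=96 at depth 0
Step 3: declare a=(read b)=96 at depth 0
Visible at query point: a=96 b=96 f=96

Answer: 96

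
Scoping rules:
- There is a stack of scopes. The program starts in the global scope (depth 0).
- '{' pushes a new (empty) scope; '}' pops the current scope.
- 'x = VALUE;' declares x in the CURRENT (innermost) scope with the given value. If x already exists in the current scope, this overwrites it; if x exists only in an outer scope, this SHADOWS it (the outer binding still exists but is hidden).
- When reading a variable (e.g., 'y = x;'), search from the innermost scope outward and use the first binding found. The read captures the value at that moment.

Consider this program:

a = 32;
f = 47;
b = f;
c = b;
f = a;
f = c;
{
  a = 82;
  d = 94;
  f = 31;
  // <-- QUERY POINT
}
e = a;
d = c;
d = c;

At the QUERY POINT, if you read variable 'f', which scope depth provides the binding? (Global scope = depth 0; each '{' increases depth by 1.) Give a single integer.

Step 1: declare a=32 at depth 0
Step 2: declare f=47 at depth 0
Step 3: declare b=(read f)=47 at depth 0
Step 4: declare c=(read b)=47 at depth 0
Step 5: declare f=(read a)=32 at depth 0
Step 6: declare f=(read c)=47 at depth 0
Step 7: enter scope (depth=1)
Step 8: declare a=82 at depth 1
Step 9: declare d=94 at depth 1
Step 10: declare f=31 at depth 1
Visible at query point: a=82 b=47 c=47 d=94 f=31

Answer: 1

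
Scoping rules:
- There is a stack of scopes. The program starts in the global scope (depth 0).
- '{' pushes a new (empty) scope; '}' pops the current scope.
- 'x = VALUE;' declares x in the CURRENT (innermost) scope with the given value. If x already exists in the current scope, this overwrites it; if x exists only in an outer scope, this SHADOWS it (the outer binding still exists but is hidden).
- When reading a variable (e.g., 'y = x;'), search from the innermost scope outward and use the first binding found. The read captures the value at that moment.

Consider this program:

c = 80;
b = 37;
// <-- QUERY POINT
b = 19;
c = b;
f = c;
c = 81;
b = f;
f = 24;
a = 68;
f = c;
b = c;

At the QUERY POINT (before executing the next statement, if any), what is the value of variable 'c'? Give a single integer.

Answer: 80

Derivation:
Step 1: declare c=80 at depth 0
Step 2: declare b=37 at depth 0
Visible at query point: b=37 c=80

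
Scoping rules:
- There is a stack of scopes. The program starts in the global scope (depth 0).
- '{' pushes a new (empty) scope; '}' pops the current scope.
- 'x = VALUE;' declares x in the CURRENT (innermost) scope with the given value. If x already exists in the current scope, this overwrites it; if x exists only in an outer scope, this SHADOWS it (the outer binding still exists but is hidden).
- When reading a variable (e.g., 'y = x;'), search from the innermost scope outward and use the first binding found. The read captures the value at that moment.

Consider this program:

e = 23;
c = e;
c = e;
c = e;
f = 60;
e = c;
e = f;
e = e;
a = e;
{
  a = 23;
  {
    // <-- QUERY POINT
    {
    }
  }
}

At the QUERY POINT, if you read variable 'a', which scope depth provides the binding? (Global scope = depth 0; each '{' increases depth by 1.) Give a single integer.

Answer: 1

Derivation:
Step 1: declare e=23 at depth 0
Step 2: declare c=(read e)=23 at depth 0
Step 3: declare c=(read e)=23 at depth 0
Step 4: declare c=(read e)=23 at depth 0
Step 5: declare f=60 at depth 0
Step 6: declare e=(read c)=23 at depth 0
Step 7: declare e=(read f)=60 at depth 0
Step 8: declare e=(read e)=60 at depth 0
Step 9: declare a=(read e)=60 at depth 0
Step 10: enter scope (depth=1)
Step 11: declare a=23 at depth 1
Step 12: enter scope (depth=2)
Visible at query point: a=23 c=23 e=60 f=60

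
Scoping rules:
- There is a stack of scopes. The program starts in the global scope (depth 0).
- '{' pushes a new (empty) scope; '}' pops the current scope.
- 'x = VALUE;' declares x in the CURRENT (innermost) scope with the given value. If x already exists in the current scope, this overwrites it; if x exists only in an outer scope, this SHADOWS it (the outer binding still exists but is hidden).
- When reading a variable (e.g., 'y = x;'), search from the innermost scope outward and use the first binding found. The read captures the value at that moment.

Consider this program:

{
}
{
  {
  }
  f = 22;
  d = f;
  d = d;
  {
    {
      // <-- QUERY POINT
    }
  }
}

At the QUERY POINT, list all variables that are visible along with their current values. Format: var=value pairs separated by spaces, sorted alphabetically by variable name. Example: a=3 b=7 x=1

Answer: d=22 f=22

Derivation:
Step 1: enter scope (depth=1)
Step 2: exit scope (depth=0)
Step 3: enter scope (depth=1)
Step 4: enter scope (depth=2)
Step 5: exit scope (depth=1)
Step 6: declare f=22 at depth 1
Step 7: declare d=(read f)=22 at depth 1
Step 8: declare d=(read d)=22 at depth 1
Step 9: enter scope (depth=2)
Step 10: enter scope (depth=3)
Visible at query point: d=22 f=22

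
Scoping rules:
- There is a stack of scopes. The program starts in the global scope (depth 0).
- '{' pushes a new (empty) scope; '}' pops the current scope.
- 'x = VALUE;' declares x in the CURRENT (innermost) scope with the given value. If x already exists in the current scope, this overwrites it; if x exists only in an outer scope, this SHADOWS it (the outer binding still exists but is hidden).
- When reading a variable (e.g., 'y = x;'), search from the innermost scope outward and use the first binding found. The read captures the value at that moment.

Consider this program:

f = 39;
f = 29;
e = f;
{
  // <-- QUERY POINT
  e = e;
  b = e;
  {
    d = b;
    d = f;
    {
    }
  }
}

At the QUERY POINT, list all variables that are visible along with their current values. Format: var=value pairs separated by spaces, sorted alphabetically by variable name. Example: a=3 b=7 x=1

Step 1: declare f=39 at depth 0
Step 2: declare f=29 at depth 0
Step 3: declare e=(read f)=29 at depth 0
Step 4: enter scope (depth=1)
Visible at query point: e=29 f=29

Answer: e=29 f=29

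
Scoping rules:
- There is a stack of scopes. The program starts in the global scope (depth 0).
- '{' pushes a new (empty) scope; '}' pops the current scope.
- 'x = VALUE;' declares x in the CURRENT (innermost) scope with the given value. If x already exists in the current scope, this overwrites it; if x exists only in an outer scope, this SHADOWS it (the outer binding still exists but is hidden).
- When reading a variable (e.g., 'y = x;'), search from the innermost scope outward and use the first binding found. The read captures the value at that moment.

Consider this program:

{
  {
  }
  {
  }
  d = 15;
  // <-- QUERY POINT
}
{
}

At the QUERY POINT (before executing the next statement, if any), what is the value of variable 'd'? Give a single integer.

Step 1: enter scope (depth=1)
Step 2: enter scope (depth=2)
Step 3: exit scope (depth=1)
Step 4: enter scope (depth=2)
Step 5: exit scope (depth=1)
Step 6: declare d=15 at depth 1
Visible at query point: d=15

Answer: 15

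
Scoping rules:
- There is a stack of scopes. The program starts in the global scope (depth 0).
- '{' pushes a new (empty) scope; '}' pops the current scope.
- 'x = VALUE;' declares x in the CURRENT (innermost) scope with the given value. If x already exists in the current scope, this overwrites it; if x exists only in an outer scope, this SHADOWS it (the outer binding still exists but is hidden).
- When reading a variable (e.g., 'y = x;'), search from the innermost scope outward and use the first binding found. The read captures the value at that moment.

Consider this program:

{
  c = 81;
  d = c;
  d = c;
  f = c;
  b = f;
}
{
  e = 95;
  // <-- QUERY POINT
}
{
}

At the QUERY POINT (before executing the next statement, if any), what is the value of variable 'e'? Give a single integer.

Step 1: enter scope (depth=1)
Step 2: declare c=81 at depth 1
Step 3: declare d=(read c)=81 at depth 1
Step 4: declare d=(read c)=81 at depth 1
Step 5: declare f=(read c)=81 at depth 1
Step 6: declare b=(read f)=81 at depth 1
Step 7: exit scope (depth=0)
Step 8: enter scope (depth=1)
Step 9: declare e=95 at depth 1
Visible at query point: e=95

Answer: 95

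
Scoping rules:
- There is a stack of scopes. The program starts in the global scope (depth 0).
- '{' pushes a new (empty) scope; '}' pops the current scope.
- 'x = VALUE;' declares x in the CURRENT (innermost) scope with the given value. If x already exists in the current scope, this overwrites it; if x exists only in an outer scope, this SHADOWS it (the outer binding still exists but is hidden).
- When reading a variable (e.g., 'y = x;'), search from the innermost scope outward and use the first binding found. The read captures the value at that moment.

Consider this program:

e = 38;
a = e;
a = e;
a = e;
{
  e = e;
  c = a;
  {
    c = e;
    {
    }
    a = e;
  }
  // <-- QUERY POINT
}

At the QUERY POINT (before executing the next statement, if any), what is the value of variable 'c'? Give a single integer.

Answer: 38

Derivation:
Step 1: declare e=38 at depth 0
Step 2: declare a=(read e)=38 at depth 0
Step 3: declare a=(read e)=38 at depth 0
Step 4: declare a=(read e)=38 at depth 0
Step 5: enter scope (depth=1)
Step 6: declare e=(read e)=38 at depth 1
Step 7: declare c=(read a)=38 at depth 1
Step 8: enter scope (depth=2)
Step 9: declare c=(read e)=38 at depth 2
Step 10: enter scope (depth=3)
Step 11: exit scope (depth=2)
Step 12: declare a=(read e)=38 at depth 2
Step 13: exit scope (depth=1)
Visible at query point: a=38 c=38 e=38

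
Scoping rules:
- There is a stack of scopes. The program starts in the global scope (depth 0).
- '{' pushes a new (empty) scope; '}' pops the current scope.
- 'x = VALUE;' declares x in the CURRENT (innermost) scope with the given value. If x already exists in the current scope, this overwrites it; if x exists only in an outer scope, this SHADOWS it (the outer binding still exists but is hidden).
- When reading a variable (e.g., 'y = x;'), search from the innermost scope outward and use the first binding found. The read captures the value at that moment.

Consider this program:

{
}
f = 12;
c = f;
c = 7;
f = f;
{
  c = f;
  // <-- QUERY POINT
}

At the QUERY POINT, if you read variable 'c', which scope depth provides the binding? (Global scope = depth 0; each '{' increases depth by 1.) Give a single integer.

Answer: 1

Derivation:
Step 1: enter scope (depth=1)
Step 2: exit scope (depth=0)
Step 3: declare f=12 at depth 0
Step 4: declare c=(read f)=12 at depth 0
Step 5: declare c=7 at depth 0
Step 6: declare f=(read f)=12 at depth 0
Step 7: enter scope (depth=1)
Step 8: declare c=(read f)=12 at depth 1
Visible at query point: c=12 f=12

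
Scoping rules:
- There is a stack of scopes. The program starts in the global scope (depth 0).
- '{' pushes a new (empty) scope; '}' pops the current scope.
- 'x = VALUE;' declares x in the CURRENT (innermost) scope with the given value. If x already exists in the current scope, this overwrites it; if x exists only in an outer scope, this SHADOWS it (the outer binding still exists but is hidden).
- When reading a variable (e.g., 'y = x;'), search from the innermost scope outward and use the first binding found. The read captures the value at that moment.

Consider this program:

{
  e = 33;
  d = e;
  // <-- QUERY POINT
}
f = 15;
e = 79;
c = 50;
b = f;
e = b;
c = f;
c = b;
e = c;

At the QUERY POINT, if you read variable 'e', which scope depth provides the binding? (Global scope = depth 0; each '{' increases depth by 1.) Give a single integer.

Answer: 1

Derivation:
Step 1: enter scope (depth=1)
Step 2: declare e=33 at depth 1
Step 3: declare d=(read e)=33 at depth 1
Visible at query point: d=33 e=33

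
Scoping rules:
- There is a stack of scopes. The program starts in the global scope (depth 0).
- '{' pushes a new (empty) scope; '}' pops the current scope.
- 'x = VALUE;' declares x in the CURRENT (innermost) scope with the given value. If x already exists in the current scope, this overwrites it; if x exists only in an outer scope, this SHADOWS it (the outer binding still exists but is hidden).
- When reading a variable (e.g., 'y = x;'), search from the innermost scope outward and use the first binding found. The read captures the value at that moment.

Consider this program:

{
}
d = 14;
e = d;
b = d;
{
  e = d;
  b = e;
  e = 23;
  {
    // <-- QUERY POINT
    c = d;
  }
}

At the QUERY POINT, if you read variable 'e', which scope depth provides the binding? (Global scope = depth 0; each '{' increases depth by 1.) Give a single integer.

Step 1: enter scope (depth=1)
Step 2: exit scope (depth=0)
Step 3: declare d=14 at depth 0
Step 4: declare e=(read d)=14 at depth 0
Step 5: declare b=(read d)=14 at depth 0
Step 6: enter scope (depth=1)
Step 7: declare e=(read d)=14 at depth 1
Step 8: declare b=(read e)=14 at depth 1
Step 9: declare e=23 at depth 1
Step 10: enter scope (depth=2)
Visible at query point: b=14 d=14 e=23

Answer: 1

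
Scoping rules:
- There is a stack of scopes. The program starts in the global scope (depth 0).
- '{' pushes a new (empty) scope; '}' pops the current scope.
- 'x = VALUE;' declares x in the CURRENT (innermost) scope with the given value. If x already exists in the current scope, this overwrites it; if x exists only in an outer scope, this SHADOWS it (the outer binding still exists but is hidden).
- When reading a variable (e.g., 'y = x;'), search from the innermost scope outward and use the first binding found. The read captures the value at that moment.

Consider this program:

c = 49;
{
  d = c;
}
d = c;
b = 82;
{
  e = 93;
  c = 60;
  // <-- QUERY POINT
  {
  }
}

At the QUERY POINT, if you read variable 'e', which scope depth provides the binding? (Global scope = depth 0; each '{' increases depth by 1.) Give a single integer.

Step 1: declare c=49 at depth 0
Step 2: enter scope (depth=1)
Step 3: declare d=(read c)=49 at depth 1
Step 4: exit scope (depth=0)
Step 5: declare d=(read c)=49 at depth 0
Step 6: declare b=82 at depth 0
Step 7: enter scope (depth=1)
Step 8: declare e=93 at depth 1
Step 9: declare c=60 at depth 1
Visible at query point: b=82 c=60 d=49 e=93

Answer: 1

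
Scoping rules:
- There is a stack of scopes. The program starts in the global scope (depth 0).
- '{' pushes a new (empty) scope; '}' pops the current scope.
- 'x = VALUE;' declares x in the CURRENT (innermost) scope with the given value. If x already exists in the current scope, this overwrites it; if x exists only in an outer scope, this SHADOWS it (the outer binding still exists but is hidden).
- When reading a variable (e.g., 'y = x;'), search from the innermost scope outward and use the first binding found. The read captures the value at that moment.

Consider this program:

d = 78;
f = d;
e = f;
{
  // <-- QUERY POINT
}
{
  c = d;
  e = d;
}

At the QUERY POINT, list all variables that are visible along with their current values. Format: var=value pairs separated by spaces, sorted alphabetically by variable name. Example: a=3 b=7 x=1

Answer: d=78 e=78 f=78

Derivation:
Step 1: declare d=78 at depth 0
Step 2: declare f=(read d)=78 at depth 0
Step 3: declare e=(read f)=78 at depth 0
Step 4: enter scope (depth=1)
Visible at query point: d=78 e=78 f=78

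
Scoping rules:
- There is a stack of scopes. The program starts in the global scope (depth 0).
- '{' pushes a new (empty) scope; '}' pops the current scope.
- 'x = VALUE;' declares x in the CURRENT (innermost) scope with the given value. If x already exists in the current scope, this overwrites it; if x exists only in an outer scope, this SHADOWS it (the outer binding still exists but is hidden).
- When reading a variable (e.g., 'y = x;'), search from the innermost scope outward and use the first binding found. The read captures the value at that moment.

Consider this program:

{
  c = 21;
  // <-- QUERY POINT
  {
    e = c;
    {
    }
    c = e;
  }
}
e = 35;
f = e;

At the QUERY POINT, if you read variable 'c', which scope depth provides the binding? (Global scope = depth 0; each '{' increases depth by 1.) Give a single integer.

Step 1: enter scope (depth=1)
Step 2: declare c=21 at depth 1
Visible at query point: c=21

Answer: 1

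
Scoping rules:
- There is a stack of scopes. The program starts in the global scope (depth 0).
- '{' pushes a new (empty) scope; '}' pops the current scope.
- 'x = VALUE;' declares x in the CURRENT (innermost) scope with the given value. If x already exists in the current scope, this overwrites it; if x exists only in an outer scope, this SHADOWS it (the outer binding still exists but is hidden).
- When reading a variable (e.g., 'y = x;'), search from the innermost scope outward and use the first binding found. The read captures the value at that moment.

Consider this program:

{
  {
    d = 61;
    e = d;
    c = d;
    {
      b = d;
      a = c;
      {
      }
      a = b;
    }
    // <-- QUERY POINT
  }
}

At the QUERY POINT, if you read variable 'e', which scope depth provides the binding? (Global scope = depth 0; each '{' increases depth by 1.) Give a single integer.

Answer: 2

Derivation:
Step 1: enter scope (depth=1)
Step 2: enter scope (depth=2)
Step 3: declare d=61 at depth 2
Step 4: declare e=(read d)=61 at depth 2
Step 5: declare c=(read d)=61 at depth 2
Step 6: enter scope (depth=3)
Step 7: declare b=(read d)=61 at depth 3
Step 8: declare a=(read c)=61 at depth 3
Step 9: enter scope (depth=4)
Step 10: exit scope (depth=3)
Step 11: declare a=(read b)=61 at depth 3
Step 12: exit scope (depth=2)
Visible at query point: c=61 d=61 e=61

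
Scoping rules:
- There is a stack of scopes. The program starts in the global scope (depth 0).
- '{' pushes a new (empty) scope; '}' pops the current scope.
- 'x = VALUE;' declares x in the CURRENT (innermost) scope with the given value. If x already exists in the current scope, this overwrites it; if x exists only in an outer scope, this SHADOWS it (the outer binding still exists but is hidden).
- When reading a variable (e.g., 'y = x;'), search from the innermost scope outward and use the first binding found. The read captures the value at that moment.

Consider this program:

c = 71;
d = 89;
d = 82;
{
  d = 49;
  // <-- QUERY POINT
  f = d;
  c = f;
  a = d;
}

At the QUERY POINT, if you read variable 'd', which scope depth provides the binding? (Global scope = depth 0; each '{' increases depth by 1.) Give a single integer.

Answer: 1

Derivation:
Step 1: declare c=71 at depth 0
Step 2: declare d=89 at depth 0
Step 3: declare d=82 at depth 0
Step 4: enter scope (depth=1)
Step 5: declare d=49 at depth 1
Visible at query point: c=71 d=49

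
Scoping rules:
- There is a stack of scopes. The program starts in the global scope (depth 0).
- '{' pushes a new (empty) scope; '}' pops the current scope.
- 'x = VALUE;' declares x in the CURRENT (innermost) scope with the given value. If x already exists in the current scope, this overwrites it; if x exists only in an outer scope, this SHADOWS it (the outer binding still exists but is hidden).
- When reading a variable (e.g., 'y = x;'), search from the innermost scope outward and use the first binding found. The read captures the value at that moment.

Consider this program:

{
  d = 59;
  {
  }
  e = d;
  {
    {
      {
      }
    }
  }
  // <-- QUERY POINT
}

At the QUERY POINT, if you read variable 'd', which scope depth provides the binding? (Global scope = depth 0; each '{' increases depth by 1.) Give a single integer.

Answer: 1

Derivation:
Step 1: enter scope (depth=1)
Step 2: declare d=59 at depth 1
Step 3: enter scope (depth=2)
Step 4: exit scope (depth=1)
Step 5: declare e=(read d)=59 at depth 1
Step 6: enter scope (depth=2)
Step 7: enter scope (depth=3)
Step 8: enter scope (depth=4)
Step 9: exit scope (depth=3)
Step 10: exit scope (depth=2)
Step 11: exit scope (depth=1)
Visible at query point: d=59 e=59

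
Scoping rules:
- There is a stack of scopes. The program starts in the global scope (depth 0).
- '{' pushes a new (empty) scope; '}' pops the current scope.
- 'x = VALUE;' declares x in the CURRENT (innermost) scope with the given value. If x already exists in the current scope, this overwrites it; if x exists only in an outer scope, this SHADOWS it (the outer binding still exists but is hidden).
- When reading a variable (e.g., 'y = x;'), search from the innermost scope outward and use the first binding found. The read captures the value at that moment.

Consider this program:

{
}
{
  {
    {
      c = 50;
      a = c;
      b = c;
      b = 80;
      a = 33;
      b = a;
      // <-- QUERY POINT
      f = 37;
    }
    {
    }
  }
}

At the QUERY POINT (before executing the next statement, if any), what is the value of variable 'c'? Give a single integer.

Step 1: enter scope (depth=1)
Step 2: exit scope (depth=0)
Step 3: enter scope (depth=1)
Step 4: enter scope (depth=2)
Step 5: enter scope (depth=3)
Step 6: declare c=50 at depth 3
Step 7: declare a=(read c)=50 at depth 3
Step 8: declare b=(read c)=50 at depth 3
Step 9: declare b=80 at depth 3
Step 10: declare a=33 at depth 3
Step 11: declare b=(read a)=33 at depth 3
Visible at query point: a=33 b=33 c=50

Answer: 50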